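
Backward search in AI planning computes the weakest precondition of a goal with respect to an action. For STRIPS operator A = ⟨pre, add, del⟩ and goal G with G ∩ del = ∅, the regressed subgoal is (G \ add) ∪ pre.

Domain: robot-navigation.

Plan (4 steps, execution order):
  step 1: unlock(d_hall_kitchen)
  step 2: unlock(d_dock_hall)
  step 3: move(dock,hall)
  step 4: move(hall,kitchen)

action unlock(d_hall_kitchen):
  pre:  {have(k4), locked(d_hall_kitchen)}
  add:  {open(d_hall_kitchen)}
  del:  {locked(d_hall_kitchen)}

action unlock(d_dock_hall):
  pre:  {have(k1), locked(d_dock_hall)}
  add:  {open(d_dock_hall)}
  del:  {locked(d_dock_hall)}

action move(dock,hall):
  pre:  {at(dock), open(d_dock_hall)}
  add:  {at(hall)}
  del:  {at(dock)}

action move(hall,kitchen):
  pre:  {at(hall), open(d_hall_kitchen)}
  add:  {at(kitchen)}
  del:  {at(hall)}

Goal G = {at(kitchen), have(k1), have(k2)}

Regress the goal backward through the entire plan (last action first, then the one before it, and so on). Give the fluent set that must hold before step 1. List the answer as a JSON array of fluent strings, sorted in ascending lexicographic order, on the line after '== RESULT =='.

Regress step by step:
  through step 4 (move(hall,kitchen)): drop {at(kitchen)}, keep {have(k1), have(k2)}, require {at(hall), open(d_hall_kitchen)}
    → {at(hall), have(k1), have(k2), open(d_hall_kitchen)}
  through step 3 (move(dock,hall)): drop {at(hall)}, keep {have(k1), have(k2), open(d_hall_kitchen)}, require {at(dock), open(d_dock_hall)}
    → {at(dock), have(k1), have(k2), open(d_dock_hall), open(d_hall_kitchen)}
  through step 2 (unlock(d_dock_hall)): drop {open(d_dock_hall)}, keep {at(dock), have(k1), have(k2), open(d_hall_kitchen)}, require {have(k1), locked(d_dock_hall)}
    → {at(dock), have(k1), have(k2), locked(d_dock_hall), open(d_hall_kitchen)}
  through step 1 (unlock(d_hall_kitchen)): drop {open(d_hall_kitchen)}, keep {at(dock), have(k1), have(k2), locked(d_dock_hall)}, require {have(k4), locked(d_hall_kitchen)}
    → {at(dock), have(k1), have(k2), have(k4), locked(d_dock_hall), locked(d_hall_kitchen)}

== RESULT ==
["at(dock)", "have(k1)", "have(k2)", "have(k4)", "locked(d_dock_hall)", "locked(d_hall_kitchen)"]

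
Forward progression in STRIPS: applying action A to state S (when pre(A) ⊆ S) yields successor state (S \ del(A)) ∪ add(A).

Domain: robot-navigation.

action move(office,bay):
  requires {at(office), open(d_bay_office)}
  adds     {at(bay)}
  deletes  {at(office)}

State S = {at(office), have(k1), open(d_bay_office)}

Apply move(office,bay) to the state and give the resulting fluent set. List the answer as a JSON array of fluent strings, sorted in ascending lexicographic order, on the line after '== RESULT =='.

Compute (S \ del) ∪ add:
  pre ⊆ S: {at(office), open(d_bay_office)} ⊆ S  — applicable
  S \ del = {have(k1), open(d_bay_office)}
  ∪ add   = {at(bay), have(k1), open(d_bay_office)}

== RESULT ==
["at(bay)", "have(k1)", "open(d_bay_office)"]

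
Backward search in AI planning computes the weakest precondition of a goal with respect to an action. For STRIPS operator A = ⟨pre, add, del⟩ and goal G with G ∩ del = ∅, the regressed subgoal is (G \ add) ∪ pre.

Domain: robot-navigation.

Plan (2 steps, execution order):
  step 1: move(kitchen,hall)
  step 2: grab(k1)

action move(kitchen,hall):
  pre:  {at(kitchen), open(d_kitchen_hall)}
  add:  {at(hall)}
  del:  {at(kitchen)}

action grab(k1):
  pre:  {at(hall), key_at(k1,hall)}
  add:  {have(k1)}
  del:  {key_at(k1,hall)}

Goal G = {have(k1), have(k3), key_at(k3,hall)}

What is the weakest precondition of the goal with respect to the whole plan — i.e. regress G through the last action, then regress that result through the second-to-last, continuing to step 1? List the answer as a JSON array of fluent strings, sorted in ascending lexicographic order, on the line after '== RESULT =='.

Work backward from the goal:
  through step 2 (grab(k1)): drop {have(k1)}, keep {have(k3), key_at(k3,hall)}, require {at(hall), key_at(k1,hall)}
    → {at(hall), have(k3), key_at(k1,hall), key_at(k3,hall)}
  through step 1 (move(kitchen,hall)): drop {at(hall)}, keep {have(k3), key_at(k1,hall), key_at(k3,hall)}, require {at(kitchen), open(d_kitchen_hall)}
    → {at(kitchen), have(k3), key_at(k1,hall), key_at(k3,hall), open(d_kitchen_hall)}

== RESULT ==
["at(kitchen)", "have(k3)", "key_at(k1,hall)", "key_at(k3,hall)", "open(d_kitchen_hall)"]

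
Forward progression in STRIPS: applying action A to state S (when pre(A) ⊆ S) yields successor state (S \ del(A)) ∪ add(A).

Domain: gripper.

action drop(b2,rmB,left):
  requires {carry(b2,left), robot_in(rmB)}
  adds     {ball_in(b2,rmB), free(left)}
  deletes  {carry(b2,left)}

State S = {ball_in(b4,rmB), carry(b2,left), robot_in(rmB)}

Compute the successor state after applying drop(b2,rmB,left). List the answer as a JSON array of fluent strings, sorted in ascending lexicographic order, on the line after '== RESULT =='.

Progress:
  pre ⊆ S: {carry(b2,left), robot_in(rmB)} ⊆ S  — applicable
  S \ del = {ball_in(b4,rmB), robot_in(rmB)}
  ∪ add   = {ball_in(b2,rmB), ball_in(b4,rmB), free(left), robot_in(rmB)}

== RESULT ==
["ball_in(b2,rmB)", "ball_in(b4,rmB)", "free(left)", "robot_in(rmB)"]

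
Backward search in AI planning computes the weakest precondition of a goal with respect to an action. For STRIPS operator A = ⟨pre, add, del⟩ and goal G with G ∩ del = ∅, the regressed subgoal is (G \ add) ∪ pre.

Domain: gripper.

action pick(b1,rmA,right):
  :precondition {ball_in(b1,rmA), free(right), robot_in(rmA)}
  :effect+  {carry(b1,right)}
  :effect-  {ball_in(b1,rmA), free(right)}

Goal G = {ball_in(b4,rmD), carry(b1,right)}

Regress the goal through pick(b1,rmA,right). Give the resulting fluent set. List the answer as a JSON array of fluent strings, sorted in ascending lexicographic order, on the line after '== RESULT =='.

Compute (G \ add) ∪ pre:
  G ∩ del = {}  (empty — regression defined)
  G \ add = {ball_in(b4,rmD), carry(b1,right)} \ {carry(b1,right)} = {ball_in(b4,rmD)}
  ∪ pre   = {ball_in(b4,rmD)} ∪ {ball_in(b1,rmA), free(right), robot_in(rmA)}
          = {ball_in(b1,rmA), ball_in(b4,rmD), free(right), robot_in(rmA)}

== RESULT ==
["ball_in(b1,rmA)", "ball_in(b4,rmD)", "free(right)", "robot_in(rmA)"]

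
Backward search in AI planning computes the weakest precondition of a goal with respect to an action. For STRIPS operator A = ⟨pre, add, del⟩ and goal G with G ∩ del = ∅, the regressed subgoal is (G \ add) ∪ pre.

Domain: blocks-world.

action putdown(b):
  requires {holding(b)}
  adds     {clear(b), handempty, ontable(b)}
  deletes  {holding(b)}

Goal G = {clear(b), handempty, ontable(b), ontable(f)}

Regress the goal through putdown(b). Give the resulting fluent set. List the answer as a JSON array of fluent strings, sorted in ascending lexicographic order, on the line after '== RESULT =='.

Regress:
  G ∩ del = {}  (empty — regression defined)
  G \ add = {clear(b), handempty, ontable(b), ontable(f)} \ {clear(b), handempty, ontable(b)} = {ontable(f)}
  ∪ pre   = {ontable(f)} ∪ {holding(b)}
          = {holding(b), ontable(f)}

== RESULT ==
["holding(b)", "ontable(f)"]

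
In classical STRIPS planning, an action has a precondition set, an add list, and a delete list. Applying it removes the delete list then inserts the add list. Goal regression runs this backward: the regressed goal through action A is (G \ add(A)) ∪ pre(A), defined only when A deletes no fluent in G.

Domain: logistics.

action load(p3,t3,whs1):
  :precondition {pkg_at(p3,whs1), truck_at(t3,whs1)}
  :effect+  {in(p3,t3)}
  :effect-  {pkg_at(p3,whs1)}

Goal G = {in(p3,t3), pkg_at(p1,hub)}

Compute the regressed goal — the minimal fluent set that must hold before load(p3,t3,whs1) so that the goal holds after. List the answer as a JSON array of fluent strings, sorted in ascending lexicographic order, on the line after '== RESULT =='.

Regress:
  G ∩ del = {}  (empty — regression defined)
  G \ add = {in(p3,t3), pkg_at(p1,hub)} \ {in(p3,t3)} = {pkg_at(p1,hub)}
  ∪ pre   = {pkg_at(p1,hub)} ∪ {pkg_at(p3,whs1), truck_at(t3,whs1)}
          = {pkg_at(p1,hub), pkg_at(p3,whs1), truck_at(t3,whs1)}

== RESULT ==
["pkg_at(p1,hub)", "pkg_at(p3,whs1)", "truck_at(t3,whs1)"]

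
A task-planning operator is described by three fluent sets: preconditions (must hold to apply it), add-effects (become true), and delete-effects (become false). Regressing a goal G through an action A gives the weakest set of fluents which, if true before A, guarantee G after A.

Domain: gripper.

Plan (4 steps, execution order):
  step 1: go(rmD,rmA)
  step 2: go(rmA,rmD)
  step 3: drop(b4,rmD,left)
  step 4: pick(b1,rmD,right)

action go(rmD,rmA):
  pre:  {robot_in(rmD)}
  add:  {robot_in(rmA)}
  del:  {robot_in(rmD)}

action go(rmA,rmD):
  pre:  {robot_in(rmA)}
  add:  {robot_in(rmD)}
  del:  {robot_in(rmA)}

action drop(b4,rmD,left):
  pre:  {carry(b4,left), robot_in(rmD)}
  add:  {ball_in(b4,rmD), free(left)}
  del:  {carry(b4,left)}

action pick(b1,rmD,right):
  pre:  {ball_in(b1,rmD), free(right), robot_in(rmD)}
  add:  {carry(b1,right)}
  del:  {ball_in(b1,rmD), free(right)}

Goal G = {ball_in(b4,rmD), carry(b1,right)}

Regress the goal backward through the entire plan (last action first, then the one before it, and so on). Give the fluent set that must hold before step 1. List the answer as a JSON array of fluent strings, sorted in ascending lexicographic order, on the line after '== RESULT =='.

Work backward from the goal:
  through step 4 (pick(b1,rmD,right)): drop {carry(b1,right)}, keep {ball_in(b4,rmD)}, require {ball_in(b1,rmD), free(right), robot_in(rmD)}
    → {ball_in(b1,rmD), ball_in(b4,rmD), free(right), robot_in(rmD)}
  through step 3 (drop(b4,rmD,left)): drop {ball_in(b4,rmD)}, keep {ball_in(b1,rmD), free(right), robot_in(rmD)}, require {carry(b4,left), robot_in(rmD)}
    → {ball_in(b1,rmD), carry(b4,left), free(right), robot_in(rmD)}
  through step 2 (go(rmA,rmD)): drop {robot_in(rmD)}, keep {ball_in(b1,rmD), carry(b4,left), free(right)}, require {robot_in(rmA)}
    → {ball_in(b1,rmD), carry(b4,left), free(right), robot_in(rmA)}
  through step 1 (go(rmD,rmA)): drop {robot_in(rmA)}, keep {ball_in(b1,rmD), carry(b4,left), free(right)}, require {robot_in(rmD)}
    → {ball_in(b1,rmD), carry(b4,left), free(right), robot_in(rmD)}

== RESULT ==
["ball_in(b1,rmD)", "carry(b4,left)", "free(right)", "robot_in(rmD)"]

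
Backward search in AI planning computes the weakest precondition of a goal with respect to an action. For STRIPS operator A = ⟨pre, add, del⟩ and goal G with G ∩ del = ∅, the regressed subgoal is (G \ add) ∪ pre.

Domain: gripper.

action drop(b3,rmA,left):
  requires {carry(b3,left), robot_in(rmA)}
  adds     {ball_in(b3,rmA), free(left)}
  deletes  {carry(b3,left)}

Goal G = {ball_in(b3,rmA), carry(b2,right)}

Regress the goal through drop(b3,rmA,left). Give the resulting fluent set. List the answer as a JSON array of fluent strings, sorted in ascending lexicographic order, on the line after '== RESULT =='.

Compute (G \ add) ∪ pre:
  G ∩ del = {}  (empty — regression defined)
  G \ add = {ball_in(b3,rmA), carry(b2,right)} \ {ball_in(b3,rmA), free(left)} = {carry(b2,right)}
  ∪ pre   = {carry(b2,right)} ∪ {carry(b3,left), robot_in(rmA)}
          = {carry(b2,right), carry(b3,left), robot_in(rmA)}

== RESULT ==
["carry(b2,right)", "carry(b3,left)", "robot_in(rmA)"]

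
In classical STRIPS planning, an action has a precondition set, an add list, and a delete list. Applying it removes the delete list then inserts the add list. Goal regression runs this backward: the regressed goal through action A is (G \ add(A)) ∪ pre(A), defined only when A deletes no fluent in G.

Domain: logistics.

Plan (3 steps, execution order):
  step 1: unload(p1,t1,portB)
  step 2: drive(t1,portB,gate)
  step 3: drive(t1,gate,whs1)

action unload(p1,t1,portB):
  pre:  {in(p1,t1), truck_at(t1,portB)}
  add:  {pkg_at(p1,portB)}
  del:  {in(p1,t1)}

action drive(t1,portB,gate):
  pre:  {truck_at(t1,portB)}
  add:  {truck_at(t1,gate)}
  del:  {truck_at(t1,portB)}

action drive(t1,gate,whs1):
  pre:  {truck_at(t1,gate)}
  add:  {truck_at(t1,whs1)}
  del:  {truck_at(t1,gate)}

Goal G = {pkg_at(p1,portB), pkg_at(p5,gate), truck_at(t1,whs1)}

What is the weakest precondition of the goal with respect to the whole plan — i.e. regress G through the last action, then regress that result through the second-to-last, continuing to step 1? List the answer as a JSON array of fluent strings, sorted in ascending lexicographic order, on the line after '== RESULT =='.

Work backward from the goal:
  through step 3 (drive(t1,gate,whs1)): drop {truck_at(t1,whs1)}, keep {pkg_at(p1,portB), pkg_at(p5,gate)}, require {truck_at(t1,gate)}
    → {pkg_at(p1,portB), pkg_at(p5,gate), truck_at(t1,gate)}
  through step 2 (drive(t1,portB,gate)): drop {truck_at(t1,gate)}, keep {pkg_at(p1,portB), pkg_at(p5,gate)}, require {truck_at(t1,portB)}
    → {pkg_at(p1,portB), pkg_at(p5,gate), truck_at(t1,portB)}
  through step 1 (unload(p1,t1,portB)): drop {pkg_at(p1,portB)}, keep {pkg_at(p5,gate), truck_at(t1,portB)}, require {in(p1,t1), truck_at(t1,portB)}
    → {in(p1,t1), pkg_at(p5,gate), truck_at(t1,portB)}

== RESULT ==
["in(p1,t1)", "pkg_at(p5,gate)", "truck_at(t1,portB)"]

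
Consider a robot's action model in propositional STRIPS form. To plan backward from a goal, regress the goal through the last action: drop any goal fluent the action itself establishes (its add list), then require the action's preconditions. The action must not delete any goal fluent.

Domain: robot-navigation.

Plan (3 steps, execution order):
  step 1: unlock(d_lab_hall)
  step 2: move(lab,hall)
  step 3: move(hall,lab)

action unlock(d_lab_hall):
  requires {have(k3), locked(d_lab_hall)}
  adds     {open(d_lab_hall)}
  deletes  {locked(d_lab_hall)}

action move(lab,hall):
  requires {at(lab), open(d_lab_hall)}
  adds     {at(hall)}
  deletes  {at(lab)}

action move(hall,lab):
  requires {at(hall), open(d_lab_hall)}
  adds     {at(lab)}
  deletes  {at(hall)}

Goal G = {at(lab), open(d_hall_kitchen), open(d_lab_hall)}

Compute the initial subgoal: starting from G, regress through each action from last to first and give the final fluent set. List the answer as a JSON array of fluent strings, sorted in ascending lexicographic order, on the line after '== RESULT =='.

Work backward from the goal:
  through step 3 (move(hall,lab)): drop {at(lab)}, keep {open(d_hall_kitchen), open(d_lab_hall)}, require {at(hall), open(d_lab_hall)}
    → {at(hall), open(d_hall_kitchen), open(d_lab_hall)}
  through step 2 (move(lab,hall)): drop {at(hall)}, keep {open(d_hall_kitchen), open(d_lab_hall)}, require {at(lab), open(d_lab_hall)}
    → {at(lab), open(d_hall_kitchen), open(d_lab_hall)}
  through step 1 (unlock(d_lab_hall)): drop {open(d_lab_hall)}, keep {at(lab), open(d_hall_kitchen)}, require {have(k3), locked(d_lab_hall)}
    → {at(lab), have(k3), locked(d_lab_hall), open(d_hall_kitchen)}

== RESULT ==
["at(lab)", "have(k3)", "locked(d_lab_hall)", "open(d_hall_kitchen)"]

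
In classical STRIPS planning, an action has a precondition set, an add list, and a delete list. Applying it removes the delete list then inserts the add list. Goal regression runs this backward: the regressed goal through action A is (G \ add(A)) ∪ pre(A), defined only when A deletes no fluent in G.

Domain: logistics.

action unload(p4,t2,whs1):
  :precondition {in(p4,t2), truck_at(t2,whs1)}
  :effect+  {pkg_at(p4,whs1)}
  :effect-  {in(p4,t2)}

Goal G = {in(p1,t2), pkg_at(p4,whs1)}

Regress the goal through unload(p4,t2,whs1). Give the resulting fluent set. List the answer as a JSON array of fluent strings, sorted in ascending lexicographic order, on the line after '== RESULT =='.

Regress:
  G ∩ del = {}  (empty — regression defined)
  G \ add = {in(p1,t2), pkg_at(p4,whs1)} \ {pkg_at(p4,whs1)} = {in(p1,t2)}
  ∪ pre   = {in(p1,t2)} ∪ {in(p4,t2), truck_at(t2,whs1)}
          = {in(p1,t2), in(p4,t2), truck_at(t2,whs1)}

== RESULT ==
["in(p1,t2)", "in(p4,t2)", "truck_at(t2,whs1)"]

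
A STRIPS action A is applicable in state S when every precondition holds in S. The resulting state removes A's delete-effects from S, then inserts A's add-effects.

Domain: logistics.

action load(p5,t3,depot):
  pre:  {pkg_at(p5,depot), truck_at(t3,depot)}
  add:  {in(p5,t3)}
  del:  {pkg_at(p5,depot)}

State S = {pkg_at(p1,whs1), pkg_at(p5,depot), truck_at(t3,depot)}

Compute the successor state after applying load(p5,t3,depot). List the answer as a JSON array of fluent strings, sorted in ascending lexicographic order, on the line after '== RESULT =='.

Compute (S \ del) ∪ add:
  pre ⊆ S: {pkg_at(p5,depot), truck_at(t3,depot)} ⊆ S  — applicable
  S \ del = {pkg_at(p1,whs1), truck_at(t3,depot)}
  ∪ add   = {in(p5,t3), pkg_at(p1,whs1), truck_at(t3,depot)}

== RESULT ==
["in(p5,t3)", "pkg_at(p1,whs1)", "truck_at(t3,depot)"]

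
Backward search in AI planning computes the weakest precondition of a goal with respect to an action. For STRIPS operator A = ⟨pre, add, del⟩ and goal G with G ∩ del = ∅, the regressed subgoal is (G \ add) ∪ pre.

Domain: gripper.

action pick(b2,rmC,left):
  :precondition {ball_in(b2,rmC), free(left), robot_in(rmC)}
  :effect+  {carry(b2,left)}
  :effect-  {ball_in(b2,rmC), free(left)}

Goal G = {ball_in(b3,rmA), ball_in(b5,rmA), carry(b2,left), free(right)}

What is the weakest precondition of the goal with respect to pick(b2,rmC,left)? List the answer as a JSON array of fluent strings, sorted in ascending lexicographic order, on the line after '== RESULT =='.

Compute (G \ add) ∪ pre:
  G ∩ del = {}  (empty — regression defined)
  G \ add = {ball_in(b3,rmA), ball_in(b5,rmA), carry(b2,left), free(right)} \ {carry(b2,left)} = {ball_in(b3,rmA), ball_in(b5,rmA), free(right)}
  ∪ pre   = {ball_in(b3,rmA), ball_in(b5,rmA), free(right)} ∪ {ball_in(b2,rmC), free(left), robot_in(rmC)}
          = {ball_in(b2,rmC), ball_in(b3,rmA), ball_in(b5,rmA), free(left), free(right), robot_in(rmC)}

== RESULT ==
["ball_in(b2,rmC)", "ball_in(b3,rmA)", "ball_in(b5,rmA)", "free(left)", "free(right)", "robot_in(rmC)"]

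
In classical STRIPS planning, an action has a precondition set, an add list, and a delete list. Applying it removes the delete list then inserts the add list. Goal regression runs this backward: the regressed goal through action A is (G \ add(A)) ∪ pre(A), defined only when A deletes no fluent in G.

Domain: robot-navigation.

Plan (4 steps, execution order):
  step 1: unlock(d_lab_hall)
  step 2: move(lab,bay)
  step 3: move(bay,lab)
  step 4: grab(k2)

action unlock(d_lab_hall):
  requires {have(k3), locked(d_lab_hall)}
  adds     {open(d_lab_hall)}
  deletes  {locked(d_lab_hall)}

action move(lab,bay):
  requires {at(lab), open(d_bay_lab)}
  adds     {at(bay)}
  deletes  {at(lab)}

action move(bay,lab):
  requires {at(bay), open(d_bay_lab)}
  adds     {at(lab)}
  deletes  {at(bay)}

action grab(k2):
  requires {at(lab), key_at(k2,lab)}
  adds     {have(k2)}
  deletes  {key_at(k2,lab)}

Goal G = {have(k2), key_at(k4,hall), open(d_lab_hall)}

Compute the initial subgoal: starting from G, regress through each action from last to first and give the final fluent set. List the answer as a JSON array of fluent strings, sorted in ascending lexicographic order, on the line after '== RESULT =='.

Work backward from the goal:
  through step 4 (grab(k2)): drop {have(k2)}, keep {key_at(k4,hall), open(d_lab_hall)}, require {at(lab), key_at(k2,lab)}
    → {at(lab), key_at(k2,lab), key_at(k4,hall), open(d_lab_hall)}
  through step 3 (move(bay,lab)): drop {at(lab)}, keep {key_at(k2,lab), key_at(k4,hall), open(d_lab_hall)}, require {at(bay), open(d_bay_lab)}
    → {at(bay), key_at(k2,lab), key_at(k4,hall), open(d_bay_lab), open(d_lab_hall)}
  through step 2 (move(lab,bay)): drop {at(bay)}, keep {key_at(k2,lab), key_at(k4,hall), open(d_bay_lab), open(d_lab_hall)}, require {at(lab), open(d_bay_lab)}
    → {at(lab), key_at(k2,lab), key_at(k4,hall), open(d_bay_lab), open(d_lab_hall)}
  through step 1 (unlock(d_lab_hall)): drop {open(d_lab_hall)}, keep {at(lab), key_at(k2,lab), key_at(k4,hall), open(d_bay_lab)}, require {have(k3), locked(d_lab_hall)}
    → {at(lab), have(k3), key_at(k2,lab), key_at(k4,hall), locked(d_lab_hall), open(d_bay_lab)}

== RESULT ==
["at(lab)", "have(k3)", "key_at(k2,lab)", "key_at(k4,hall)", "locked(d_lab_hall)", "open(d_bay_lab)"]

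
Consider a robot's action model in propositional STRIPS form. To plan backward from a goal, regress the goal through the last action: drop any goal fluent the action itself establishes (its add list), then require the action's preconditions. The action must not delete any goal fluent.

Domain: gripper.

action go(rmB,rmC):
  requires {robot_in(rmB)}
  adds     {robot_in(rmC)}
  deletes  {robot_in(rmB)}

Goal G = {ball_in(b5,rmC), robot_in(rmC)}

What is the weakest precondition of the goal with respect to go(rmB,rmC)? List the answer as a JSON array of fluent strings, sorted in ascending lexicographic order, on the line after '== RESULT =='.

Compute (G \ add) ∪ pre:
  G ∩ del = {}  (empty — regression defined)
  G \ add = {ball_in(b5,rmC), robot_in(rmC)} \ {robot_in(rmC)} = {ball_in(b5,rmC)}
  ∪ pre   = {ball_in(b5,rmC)} ∪ {robot_in(rmB)}
          = {ball_in(b5,rmC), robot_in(rmB)}

== RESULT ==
["ball_in(b5,rmC)", "robot_in(rmB)"]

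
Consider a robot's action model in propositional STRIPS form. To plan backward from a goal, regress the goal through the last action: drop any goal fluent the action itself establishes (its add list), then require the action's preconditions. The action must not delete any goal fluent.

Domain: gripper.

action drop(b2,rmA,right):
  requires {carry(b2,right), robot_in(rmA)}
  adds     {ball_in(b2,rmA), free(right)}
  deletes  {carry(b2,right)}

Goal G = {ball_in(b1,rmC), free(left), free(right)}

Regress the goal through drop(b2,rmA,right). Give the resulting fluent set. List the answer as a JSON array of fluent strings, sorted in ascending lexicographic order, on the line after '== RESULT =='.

Regress:
  G ∩ del = {}  (empty — regression defined)
  G \ add = {ball_in(b1,rmC), free(left), free(right)} \ {ball_in(b2,rmA), free(right)} = {ball_in(b1,rmC), free(left)}
  ∪ pre   = {ball_in(b1,rmC), free(left)} ∪ {carry(b2,right), robot_in(rmA)}
          = {ball_in(b1,rmC), carry(b2,right), free(left), robot_in(rmA)}

== RESULT ==
["ball_in(b1,rmC)", "carry(b2,right)", "free(left)", "robot_in(rmA)"]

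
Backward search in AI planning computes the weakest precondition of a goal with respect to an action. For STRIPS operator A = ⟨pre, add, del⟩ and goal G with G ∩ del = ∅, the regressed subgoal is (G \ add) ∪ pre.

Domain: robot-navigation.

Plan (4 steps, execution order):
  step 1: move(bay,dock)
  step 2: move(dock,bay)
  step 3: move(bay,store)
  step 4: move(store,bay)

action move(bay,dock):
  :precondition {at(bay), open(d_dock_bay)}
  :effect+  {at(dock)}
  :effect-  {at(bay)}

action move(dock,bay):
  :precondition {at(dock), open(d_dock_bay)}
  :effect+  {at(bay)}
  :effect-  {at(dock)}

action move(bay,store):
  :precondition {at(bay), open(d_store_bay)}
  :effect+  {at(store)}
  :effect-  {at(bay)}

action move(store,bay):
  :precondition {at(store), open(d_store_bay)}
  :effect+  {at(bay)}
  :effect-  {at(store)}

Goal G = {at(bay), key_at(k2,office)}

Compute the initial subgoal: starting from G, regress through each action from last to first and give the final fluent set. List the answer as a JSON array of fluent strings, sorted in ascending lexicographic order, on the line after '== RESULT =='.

Work backward from the goal:
  through step 4 (move(store,bay)): drop {at(bay)}, keep {key_at(k2,office)}, require {at(store), open(d_store_bay)}
    → {at(store), key_at(k2,office), open(d_store_bay)}
  through step 3 (move(bay,store)): drop {at(store)}, keep {key_at(k2,office), open(d_store_bay)}, require {at(bay), open(d_store_bay)}
    → {at(bay), key_at(k2,office), open(d_store_bay)}
  through step 2 (move(dock,bay)): drop {at(bay)}, keep {key_at(k2,office), open(d_store_bay)}, require {at(dock), open(d_dock_bay)}
    → {at(dock), key_at(k2,office), open(d_dock_bay), open(d_store_bay)}
  through step 1 (move(bay,dock)): drop {at(dock)}, keep {key_at(k2,office), open(d_dock_bay), open(d_store_bay)}, require {at(bay), open(d_dock_bay)}
    → {at(bay), key_at(k2,office), open(d_dock_bay), open(d_store_bay)}

== RESULT ==
["at(bay)", "key_at(k2,office)", "open(d_dock_bay)", "open(d_store_bay)"]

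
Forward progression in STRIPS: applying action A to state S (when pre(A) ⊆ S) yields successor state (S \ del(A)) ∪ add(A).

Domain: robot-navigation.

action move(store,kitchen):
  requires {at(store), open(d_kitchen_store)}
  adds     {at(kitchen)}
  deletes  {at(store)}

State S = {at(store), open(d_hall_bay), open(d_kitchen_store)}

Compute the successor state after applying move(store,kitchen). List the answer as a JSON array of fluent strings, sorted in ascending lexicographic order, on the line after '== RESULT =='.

Compute (S \ del) ∪ add:
  pre ⊆ S: {at(store), open(d_kitchen_store)} ⊆ S  — applicable
  S \ del = {open(d_hall_bay), open(d_kitchen_store)}
  ∪ add   = {at(kitchen), open(d_hall_bay), open(d_kitchen_store)}

== RESULT ==
["at(kitchen)", "open(d_hall_bay)", "open(d_kitchen_store)"]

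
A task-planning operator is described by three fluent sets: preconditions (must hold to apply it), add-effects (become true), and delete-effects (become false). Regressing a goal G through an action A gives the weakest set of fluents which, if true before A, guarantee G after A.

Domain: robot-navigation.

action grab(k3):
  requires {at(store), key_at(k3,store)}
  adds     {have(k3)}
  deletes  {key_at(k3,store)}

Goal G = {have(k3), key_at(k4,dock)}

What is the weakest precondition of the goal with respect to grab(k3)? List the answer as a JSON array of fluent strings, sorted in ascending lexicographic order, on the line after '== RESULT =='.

Regress:
  G ∩ del = {}  (empty — regression defined)
  G \ add = {have(k3), key_at(k4,dock)} \ {have(k3)} = {key_at(k4,dock)}
  ∪ pre   = {key_at(k4,dock)} ∪ {at(store), key_at(k3,store)}
          = {at(store), key_at(k3,store), key_at(k4,dock)}

== RESULT ==
["at(store)", "key_at(k3,store)", "key_at(k4,dock)"]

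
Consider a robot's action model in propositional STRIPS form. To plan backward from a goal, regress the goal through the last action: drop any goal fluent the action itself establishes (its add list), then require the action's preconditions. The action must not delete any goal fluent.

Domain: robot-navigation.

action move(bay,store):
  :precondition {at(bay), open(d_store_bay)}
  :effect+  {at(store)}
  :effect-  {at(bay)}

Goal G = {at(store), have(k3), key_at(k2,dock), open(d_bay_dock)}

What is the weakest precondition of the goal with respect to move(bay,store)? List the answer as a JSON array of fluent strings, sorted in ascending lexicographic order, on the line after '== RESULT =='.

Compute (G \ add) ∪ pre:
  G ∩ del = {}  (empty — regression defined)
  G \ add = {at(store), have(k3), key_at(k2,dock), open(d_bay_dock)} \ {at(store)} = {have(k3), key_at(k2,dock), open(d_bay_dock)}
  ∪ pre   = {have(k3), key_at(k2,dock), open(d_bay_dock)} ∪ {at(bay), open(d_store_bay)}
          = {at(bay), have(k3), key_at(k2,dock), open(d_bay_dock), open(d_store_bay)}

== RESULT ==
["at(bay)", "have(k3)", "key_at(k2,dock)", "open(d_bay_dock)", "open(d_store_bay)"]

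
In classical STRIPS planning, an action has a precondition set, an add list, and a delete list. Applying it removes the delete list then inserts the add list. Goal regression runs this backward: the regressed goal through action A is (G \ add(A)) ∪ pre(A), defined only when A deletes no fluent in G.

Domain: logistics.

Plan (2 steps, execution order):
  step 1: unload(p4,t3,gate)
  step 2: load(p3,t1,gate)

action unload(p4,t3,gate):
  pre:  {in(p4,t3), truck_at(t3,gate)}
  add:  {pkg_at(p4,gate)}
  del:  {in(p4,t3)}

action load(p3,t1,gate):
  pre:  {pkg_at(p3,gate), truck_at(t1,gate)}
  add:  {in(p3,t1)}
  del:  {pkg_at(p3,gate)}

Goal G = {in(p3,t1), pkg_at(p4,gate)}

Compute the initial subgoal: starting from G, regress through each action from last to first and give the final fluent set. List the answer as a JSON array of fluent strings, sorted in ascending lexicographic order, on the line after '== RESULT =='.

Work backward from the goal:
  through step 2 (load(p3,t1,gate)): drop {in(p3,t1)}, keep {pkg_at(p4,gate)}, require {pkg_at(p3,gate), truck_at(t1,gate)}
    → {pkg_at(p3,gate), pkg_at(p4,gate), truck_at(t1,gate)}
  through step 1 (unload(p4,t3,gate)): drop {pkg_at(p4,gate)}, keep {pkg_at(p3,gate), truck_at(t1,gate)}, require {in(p4,t3), truck_at(t3,gate)}
    → {in(p4,t3), pkg_at(p3,gate), truck_at(t1,gate), truck_at(t3,gate)}

== RESULT ==
["in(p4,t3)", "pkg_at(p3,gate)", "truck_at(t1,gate)", "truck_at(t3,gate)"]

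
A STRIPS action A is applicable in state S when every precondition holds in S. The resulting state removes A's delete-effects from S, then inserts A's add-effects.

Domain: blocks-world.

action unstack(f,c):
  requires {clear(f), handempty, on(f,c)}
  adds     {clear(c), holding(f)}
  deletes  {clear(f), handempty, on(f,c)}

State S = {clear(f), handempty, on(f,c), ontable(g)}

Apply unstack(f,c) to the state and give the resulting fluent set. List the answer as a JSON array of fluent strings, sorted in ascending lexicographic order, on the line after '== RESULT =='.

Progress:
  pre ⊆ S: {clear(f), handempty, on(f,c)} ⊆ S  — applicable
  S \ del = {ontable(g)}
  ∪ add   = {clear(c), holding(f), ontable(g)}

== RESULT ==
["clear(c)", "holding(f)", "ontable(g)"]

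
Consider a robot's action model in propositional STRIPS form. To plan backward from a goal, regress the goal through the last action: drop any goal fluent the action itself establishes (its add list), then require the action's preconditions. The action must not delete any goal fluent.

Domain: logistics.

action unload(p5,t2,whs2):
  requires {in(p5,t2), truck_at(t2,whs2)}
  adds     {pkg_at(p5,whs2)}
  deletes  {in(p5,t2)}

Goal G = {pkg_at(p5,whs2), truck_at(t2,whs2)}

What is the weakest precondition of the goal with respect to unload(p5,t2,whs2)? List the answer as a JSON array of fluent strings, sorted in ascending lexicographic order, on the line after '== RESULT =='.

Compute (G \ add) ∪ pre:
  G ∩ del = {}  (empty — regression defined)
  G \ add = {pkg_at(p5,whs2), truck_at(t2,whs2)} \ {pkg_at(p5,whs2)} = {truck_at(t2,whs2)}
  ∪ pre   = {truck_at(t2,whs2)} ∪ {in(p5,t2), truck_at(t2,whs2)}
          = {in(p5,t2), truck_at(t2,whs2)}

== RESULT ==
["in(p5,t2)", "truck_at(t2,whs2)"]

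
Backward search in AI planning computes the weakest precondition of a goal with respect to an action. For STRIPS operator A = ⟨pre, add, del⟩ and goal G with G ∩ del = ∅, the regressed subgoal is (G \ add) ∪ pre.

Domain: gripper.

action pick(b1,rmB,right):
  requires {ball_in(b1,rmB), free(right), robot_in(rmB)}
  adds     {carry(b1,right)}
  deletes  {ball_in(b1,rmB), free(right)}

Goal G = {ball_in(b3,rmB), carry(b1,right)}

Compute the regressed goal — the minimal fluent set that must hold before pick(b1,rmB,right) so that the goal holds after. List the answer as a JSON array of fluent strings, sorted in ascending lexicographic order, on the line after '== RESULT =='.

Regress:
  G ∩ del = {}  (empty — regression defined)
  G \ add = {ball_in(b3,rmB), carry(b1,right)} \ {carry(b1,right)} = {ball_in(b3,rmB)}
  ∪ pre   = {ball_in(b3,rmB)} ∪ {ball_in(b1,rmB), free(right), robot_in(rmB)}
          = {ball_in(b1,rmB), ball_in(b3,rmB), free(right), robot_in(rmB)}

== RESULT ==
["ball_in(b1,rmB)", "ball_in(b3,rmB)", "free(right)", "robot_in(rmB)"]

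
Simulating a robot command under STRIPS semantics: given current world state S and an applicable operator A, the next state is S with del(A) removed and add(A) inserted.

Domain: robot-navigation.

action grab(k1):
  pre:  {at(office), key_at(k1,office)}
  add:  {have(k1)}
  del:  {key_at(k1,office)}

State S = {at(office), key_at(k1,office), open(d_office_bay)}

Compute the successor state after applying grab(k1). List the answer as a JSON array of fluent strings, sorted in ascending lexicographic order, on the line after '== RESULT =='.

Compute (S \ del) ∪ add:
  pre ⊆ S: {at(office), key_at(k1,office)} ⊆ S  — applicable
  S \ del = {at(office), open(d_office_bay)}
  ∪ add   = {at(office), have(k1), open(d_office_bay)}

== RESULT ==
["at(office)", "have(k1)", "open(d_office_bay)"]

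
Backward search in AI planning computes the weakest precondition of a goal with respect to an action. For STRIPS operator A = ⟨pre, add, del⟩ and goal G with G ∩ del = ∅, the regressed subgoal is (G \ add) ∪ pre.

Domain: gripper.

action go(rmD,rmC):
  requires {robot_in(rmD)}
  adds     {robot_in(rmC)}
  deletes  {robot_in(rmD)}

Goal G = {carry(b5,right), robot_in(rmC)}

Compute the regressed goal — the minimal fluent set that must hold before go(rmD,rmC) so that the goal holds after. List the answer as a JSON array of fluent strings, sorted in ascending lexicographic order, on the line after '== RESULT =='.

Regress:
  G ∩ del = {}  (empty — regression defined)
  G \ add = {carry(b5,right), robot_in(rmC)} \ {robot_in(rmC)} = {carry(b5,right)}
  ∪ pre   = {carry(b5,right)} ∪ {robot_in(rmD)}
          = {carry(b5,right), robot_in(rmD)}

== RESULT ==
["carry(b5,right)", "robot_in(rmD)"]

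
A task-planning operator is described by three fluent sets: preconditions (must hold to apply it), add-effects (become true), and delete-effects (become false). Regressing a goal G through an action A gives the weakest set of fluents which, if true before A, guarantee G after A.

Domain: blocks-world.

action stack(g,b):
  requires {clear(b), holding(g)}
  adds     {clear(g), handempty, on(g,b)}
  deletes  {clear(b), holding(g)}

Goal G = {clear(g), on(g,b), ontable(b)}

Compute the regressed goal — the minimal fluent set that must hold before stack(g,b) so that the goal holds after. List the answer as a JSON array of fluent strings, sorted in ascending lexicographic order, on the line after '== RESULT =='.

Regress:
  G ∩ del = {}  (empty — regression defined)
  G \ add = {clear(g), on(g,b), ontable(b)} \ {clear(g), handempty, on(g,b)} = {ontable(b)}
  ∪ pre   = {ontable(b)} ∪ {clear(b), holding(g)}
          = {clear(b), holding(g), ontable(b)}

== RESULT ==
["clear(b)", "holding(g)", "ontable(b)"]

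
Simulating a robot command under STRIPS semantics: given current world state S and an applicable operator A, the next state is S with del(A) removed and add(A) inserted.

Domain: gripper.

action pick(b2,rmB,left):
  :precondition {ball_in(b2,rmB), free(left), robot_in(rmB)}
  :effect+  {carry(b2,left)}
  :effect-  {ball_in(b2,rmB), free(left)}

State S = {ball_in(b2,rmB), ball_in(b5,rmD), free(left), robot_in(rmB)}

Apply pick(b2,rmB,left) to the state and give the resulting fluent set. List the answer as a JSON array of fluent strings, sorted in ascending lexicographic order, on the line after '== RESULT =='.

Compute (S \ del) ∪ add:
  pre ⊆ S: {ball_in(b2,rmB), free(left), robot_in(rmB)} ⊆ S  — applicable
  S \ del = {ball_in(b5,rmD), robot_in(rmB)}
  ∪ add   = {ball_in(b5,rmD), carry(b2,left), robot_in(rmB)}

== RESULT ==
["ball_in(b5,rmD)", "carry(b2,left)", "robot_in(rmB)"]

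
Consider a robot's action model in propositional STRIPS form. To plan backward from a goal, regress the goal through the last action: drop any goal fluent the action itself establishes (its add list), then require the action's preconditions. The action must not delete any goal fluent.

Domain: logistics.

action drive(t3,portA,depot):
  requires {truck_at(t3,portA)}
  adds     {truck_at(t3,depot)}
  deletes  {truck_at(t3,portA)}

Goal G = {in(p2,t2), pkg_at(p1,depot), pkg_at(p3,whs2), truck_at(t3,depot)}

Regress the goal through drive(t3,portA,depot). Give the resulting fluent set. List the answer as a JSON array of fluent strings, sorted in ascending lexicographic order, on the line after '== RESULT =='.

Compute (G \ add) ∪ pre:
  G ∩ del = {}  (empty — regression defined)
  G \ add = {in(p2,t2), pkg_at(p1,depot), pkg_at(p3,whs2), truck_at(t3,depot)} \ {truck_at(t3,depot)} = {in(p2,t2), pkg_at(p1,depot), pkg_at(p3,whs2)}
  ∪ pre   = {in(p2,t2), pkg_at(p1,depot), pkg_at(p3,whs2)} ∪ {truck_at(t3,portA)}
          = {in(p2,t2), pkg_at(p1,depot), pkg_at(p3,whs2), truck_at(t3,portA)}

== RESULT ==
["in(p2,t2)", "pkg_at(p1,depot)", "pkg_at(p3,whs2)", "truck_at(t3,portA)"]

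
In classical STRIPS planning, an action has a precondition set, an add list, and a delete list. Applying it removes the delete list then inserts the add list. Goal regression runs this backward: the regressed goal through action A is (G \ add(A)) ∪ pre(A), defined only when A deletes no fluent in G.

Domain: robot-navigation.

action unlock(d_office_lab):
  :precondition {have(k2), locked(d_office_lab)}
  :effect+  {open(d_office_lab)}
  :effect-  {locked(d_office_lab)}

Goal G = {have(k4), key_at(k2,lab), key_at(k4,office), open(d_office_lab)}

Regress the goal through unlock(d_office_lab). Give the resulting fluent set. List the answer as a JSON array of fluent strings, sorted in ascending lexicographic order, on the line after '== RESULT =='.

Compute (G \ add) ∪ pre:
  G ∩ del = {}  (empty — regression defined)
  G \ add = {have(k4), key_at(k2,lab), key_at(k4,office), open(d_office_lab)} \ {open(d_office_lab)} = {have(k4), key_at(k2,lab), key_at(k4,office)}
  ∪ pre   = {have(k4), key_at(k2,lab), key_at(k4,office)} ∪ {have(k2), locked(d_office_lab)}
          = {have(k2), have(k4), key_at(k2,lab), key_at(k4,office), locked(d_office_lab)}

== RESULT ==
["have(k2)", "have(k4)", "key_at(k2,lab)", "key_at(k4,office)", "locked(d_office_lab)"]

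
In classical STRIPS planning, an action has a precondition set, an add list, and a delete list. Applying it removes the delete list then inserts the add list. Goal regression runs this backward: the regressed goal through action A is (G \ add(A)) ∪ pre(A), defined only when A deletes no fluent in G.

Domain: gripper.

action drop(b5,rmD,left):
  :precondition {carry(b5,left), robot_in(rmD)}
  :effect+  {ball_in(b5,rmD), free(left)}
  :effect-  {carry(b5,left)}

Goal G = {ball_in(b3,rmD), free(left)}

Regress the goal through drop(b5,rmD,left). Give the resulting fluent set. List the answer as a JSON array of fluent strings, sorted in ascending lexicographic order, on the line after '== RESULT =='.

Compute (G \ add) ∪ pre:
  G ∩ del = {}  (empty — regression defined)
  G \ add = {ball_in(b3,rmD), free(left)} \ {ball_in(b5,rmD), free(left)} = {ball_in(b3,rmD)}
  ∪ pre   = {ball_in(b3,rmD)} ∪ {carry(b5,left), robot_in(rmD)}
          = {ball_in(b3,rmD), carry(b5,left), robot_in(rmD)}

== RESULT ==
["ball_in(b3,rmD)", "carry(b5,left)", "robot_in(rmD)"]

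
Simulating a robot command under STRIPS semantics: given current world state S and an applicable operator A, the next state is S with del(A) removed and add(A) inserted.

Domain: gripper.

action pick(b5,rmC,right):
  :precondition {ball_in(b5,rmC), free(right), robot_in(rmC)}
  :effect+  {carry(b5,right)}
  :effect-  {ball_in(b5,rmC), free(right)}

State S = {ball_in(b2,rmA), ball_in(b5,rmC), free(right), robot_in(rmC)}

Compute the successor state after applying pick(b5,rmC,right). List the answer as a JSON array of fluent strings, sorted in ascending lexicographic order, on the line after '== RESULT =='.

Progress:
  pre ⊆ S: {ball_in(b5,rmC), free(right), robot_in(rmC)} ⊆ S  — applicable
  S \ del = {ball_in(b2,rmA), robot_in(rmC)}
  ∪ add   = {ball_in(b2,rmA), carry(b5,right), robot_in(rmC)}

== RESULT ==
["ball_in(b2,rmA)", "carry(b5,right)", "robot_in(rmC)"]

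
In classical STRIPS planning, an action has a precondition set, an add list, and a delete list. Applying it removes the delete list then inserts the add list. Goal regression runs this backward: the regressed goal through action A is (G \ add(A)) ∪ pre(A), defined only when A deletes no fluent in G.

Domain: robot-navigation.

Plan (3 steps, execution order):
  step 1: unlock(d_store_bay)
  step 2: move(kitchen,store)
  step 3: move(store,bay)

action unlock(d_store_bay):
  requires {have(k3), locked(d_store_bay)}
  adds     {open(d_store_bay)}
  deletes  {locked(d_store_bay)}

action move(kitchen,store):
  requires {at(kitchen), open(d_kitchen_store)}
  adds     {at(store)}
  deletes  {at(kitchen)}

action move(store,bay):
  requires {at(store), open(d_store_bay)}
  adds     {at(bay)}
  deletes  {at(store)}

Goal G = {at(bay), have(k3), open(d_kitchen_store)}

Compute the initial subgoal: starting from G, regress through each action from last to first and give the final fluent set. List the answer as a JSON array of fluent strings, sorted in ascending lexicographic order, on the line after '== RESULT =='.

Regress step by step:
  through step 3 (move(store,bay)): drop {at(bay)}, keep {have(k3), open(d_kitchen_store)}, require {at(store), open(d_store_bay)}
    → {at(store), have(k3), open(d_kitchen_store), open(d_store_bay)}
  through step 2 (move(kitchen,store)): drop {at(store)}, keep {have(k3), open(d_kitchen_store), open(d_store_bay)}, require {at(kitchen), open(d_kitchen_store)}
    → {at(kitchen), have(k3), open(d_kitchen_store), open(d_store_bay)}
  through step 1 (unlock(d_store_bay)): drop {open(d_store_bay)}, keep {at(kitchen), have(k3), open(d_kitchen_store)}, require {have(k3), locked(d_store_bay)}
    → {at(kitchen), have(k3), locked(d_store_bay), open(d_kitchen_store)}

== RESULT ==
["at(kitchen)", "have(k3)", "locked(d_store_bay)", "open(d_kitchen_store)"]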